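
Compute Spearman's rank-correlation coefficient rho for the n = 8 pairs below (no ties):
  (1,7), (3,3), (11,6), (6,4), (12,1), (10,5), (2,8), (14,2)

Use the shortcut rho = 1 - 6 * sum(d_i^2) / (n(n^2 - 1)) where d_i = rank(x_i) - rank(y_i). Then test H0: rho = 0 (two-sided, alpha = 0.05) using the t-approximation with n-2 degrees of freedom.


Step 1: Rank x and y separately (midranks; no ties here).
rank(x): 1->1, 3->3, 11->6, 6->4, 12->7, 10->5, 2->2, 14->8
rank(y): 7->7, 3->3, 6->6, 4->4, 1->1, 5->5, 8->8, 2->2
Step 2: d_i = R_x(i) - R_y(i); compute d_i^2.
  (1-7)^2=36, (3-3)^2=0, (6-6)^2=0, (4-4)^2=0, (7-1)^2=36, (5-5)^2=0, (2-8)^2=36, (8-2)^2=36
sum(d^2) = 144.
Step 3: rho = 1 - 6*144 / (8*(8^2 - 1)) = 1 - 864/504 = -0.714286.
Step 4: Under H0, t = rho * sqrt((n-2)/(1-rho^2)) = -2.5000 ~ t(6).
Step 5: Two-sided p-value from the t-distribution with 6 df = 0.046528.
Step 6: alpha = 0.05. reject H0.

rho = -0.7143, p = 0.046528, reject H0 at alpha = 0.05.


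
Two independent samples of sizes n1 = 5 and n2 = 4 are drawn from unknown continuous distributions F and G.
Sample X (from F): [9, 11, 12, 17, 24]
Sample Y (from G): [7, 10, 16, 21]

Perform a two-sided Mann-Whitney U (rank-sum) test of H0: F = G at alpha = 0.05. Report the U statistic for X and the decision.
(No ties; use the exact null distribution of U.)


Step 1: Combine and sort all 9 observations; assign midranks.
sorted (value, group): (7,Y), (9,X), (10,Y), (11,X), (12,X), (16,Y), (17,X), (21,Y), (24,X)
ranks: 7->1, 9->2, 10->3, 11->4, 12->5, 16->6, 17->7, 21->8, 24->9
Step 2: Rank sum for X: R1 = 2 + 4 + 5 + 7 + 9 = 27.
Step 3: U_X = R1 - n1(n1+1)/2 = 27 - 5*6/2 = 27 - 15 = 12.
       U_Y = n1*n2 - U_X = 20 - 12 = 8.
Step 4: No ties, so the exact null distribution of U (based on enumerating the C(9,5) = 126 equally likely rank assignments) gives the two-sided p-value.
Step 5: p-value = 0.730159; compare to alpha = 0.05. fail to reject H0.

U_X = 12, p = 0.730159, fail to reject H0 at alpha = 0.05.


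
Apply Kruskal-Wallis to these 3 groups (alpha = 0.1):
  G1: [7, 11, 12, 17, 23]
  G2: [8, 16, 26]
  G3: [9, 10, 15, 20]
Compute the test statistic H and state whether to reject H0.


Step 1: Combine all N = 12 observations and assign midranks.
sorted (value, group, rank): (7,G1,1), (8,G2,2), (9,G3,3), (10,G3,4), (11,G1,5), (12,G1,6), (15,G3,7), (16,G2,8), (17,G1,9), (20,G3,10), (23,G1,11), (26,G2,12)
Step 2: Sum ranks within each group.
R_1 = 32 (n_1 = 5)
R_2 = 22 (n_2 = 3)
R_3 = 24 (n_3 = 4)
Step 3: H = 12/(N(N+1)) * sum(R_i^2/n_i) - 3(N+1)
     = 12/(12*13) * (32^2/5 + 22^2/3 + 24^2/4) - 3*13
     = 0.076923 * 510.133 - 39
     = 0.241026.
Step 4: No ties, so H is used without correction.
Step 5: Under H0, H ~ chi^2(2); p-value = 0.886466.
Step 6: alpha = 0.1. fail to reject H0.

H = 0.2410, df = 2, p = 0.886466, fail to reject H0.


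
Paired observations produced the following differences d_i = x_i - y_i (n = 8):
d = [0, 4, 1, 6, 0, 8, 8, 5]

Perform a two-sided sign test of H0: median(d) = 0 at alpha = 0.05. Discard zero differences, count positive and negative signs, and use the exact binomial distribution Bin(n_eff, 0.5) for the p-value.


Step 1: Discard zero differences. Original n = 8; n_eff = number of nonzero differences = 6.
Nonzero differences (with sign): +4, +1, +6, +8, +8, +5
Step 2: Count signs: positive = 6, negative = 0.
Step 3: Under H0: P(positive) = 0.5, so the number of positives S ~ Bin(6, 0.5).
Step 4: Two-sided exact p-value = sum of Bin(6,0.5) probabilities at or below the observed probability = 0.031250.
Step 5: alpha = 0.05. reject H0.

n_eff = 6, pos = 6, neg = 0, p = 0.031250, reject H0.


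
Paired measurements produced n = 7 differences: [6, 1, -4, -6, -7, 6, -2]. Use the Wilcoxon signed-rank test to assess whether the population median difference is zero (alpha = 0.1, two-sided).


Step 1: Drop any zero differences (none here) and take |d_i|.
|d| = [6, 1, 4, 6, 7, 6, 2]
Step 2: Midrank |d_i| (ties get averaged ranks).
ranks: |6|->5, |1|->1, |4|->3, |6|->5, |7|->7, |6|->5, |2|->2
Step 3: Attach original signs; sum ranks with positive sign and with negative sign.
W+ = 5 + 1 + 5 = 11
W- = 3 + 5 + 7 + 2 = 17
(Check: W+ + W- = 28 should equal n(n+1)/2 = 28.)
Step 4: Test statistic W = min(W+, W-) = 11.
Step 5: Ties in |d|, so use the tie-corrected normal approximation.
        E[W] = n(n+1)/4 = 7*8/4 = 14.
        Tie groups: |d|=6 (t=3); sum(t^3 - t) = 24.
        Var[W] = n(n+1)(2n+1)/24 - sum(t^3-t)/48 = 840/24 - 24/48 = 34.5.
        z = (W - E[W]) / sqrt(Var[W]) = (11 - 14) / 5.8737 = -0.5108.
        Two-sided p = 2*Phi(z) = 0.609523.
Step 6: alpha = 0.1. fail to reject H0.

W+ = 11, W- = 17, W = min = 11, p = 0.609523, fail to reject H0.


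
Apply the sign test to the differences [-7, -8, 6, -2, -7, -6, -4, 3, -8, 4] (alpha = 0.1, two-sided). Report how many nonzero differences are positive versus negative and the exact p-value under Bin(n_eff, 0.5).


Step 1: Discard zero differences. Original n = 10; n_eff = number of nonzero differences = 10.
Nonzero differences (with sign): -7, -8, +6, -2, -7, -6, -4, +3, -8, +4
Step 2: Count signs: positive = 3, negative = 7.
Step 3: Under H0: P(positive) = 0.5, so the number of positives S ~ Bin(10, 0.5).
Step 4: Two-sided exact p-value = sum of Bin(10,0.5) probabilities at or below the observed probability = 0.343750.
Step 5: alpha = 0.1. fail to reject H0.

n_eff = 10, pos = 3, neg = 7, p = 0.343750, fail to reject H0.


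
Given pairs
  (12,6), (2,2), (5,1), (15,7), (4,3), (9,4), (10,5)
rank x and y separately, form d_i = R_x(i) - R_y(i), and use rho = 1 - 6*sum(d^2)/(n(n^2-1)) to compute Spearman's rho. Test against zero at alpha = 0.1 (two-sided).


Step 1: Rank x and y separately (midranks; no ties here).
rank(x): 12->6, 2->1, 5->3, 15->7, 4->2, 9->4, 10->5
rank(y): 6->6, 2->2, 1->1, 7->7, 3->3, 4->4, 5->5
Step 2: d_i = R_x(i) - R_y(i); compute d_i^2.
  (6-6)^2=0, (1-2)^2=1, (3-1)^2=4, (7-7)^2=0, (2-3)^2=1, (4-4)^2=0, (5-5)^2=0
sum(d^2) = 6.
Step 3: rho = 1 - 6*6 / (7*(7^2 - 1)) = 1 - 36/336 = 0.892857.
Step 4: Under H0, t = rho * sqrt((n-2)/(1-rho^2)) = 4.4333 ~ t(5).
Step 5: Two-sided p-value from the t-distribution with 5 df = 0.006807.
Step 6: alpha = 0.1. reject H0.

rho = 0.8929, p = 0.006807, reject H0 at alpha = 0.1.


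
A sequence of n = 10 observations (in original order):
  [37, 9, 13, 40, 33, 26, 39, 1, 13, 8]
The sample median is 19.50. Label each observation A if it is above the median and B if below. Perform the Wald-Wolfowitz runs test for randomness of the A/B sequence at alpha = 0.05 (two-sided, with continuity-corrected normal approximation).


Step 1: Compute median = 19.50; label A = above, B = below.
Labels in order: ABBAAAABBB  (n_A = 5, n_B = 5)
Step 2: Count runs R = 4.
Step 3: Under H0 (random ordering), E[R] = 2*n_A*n_B/(n_A+n_B) + 1 = 2*5*5/10 + 1 = 6.0000.
        Var[R] = 2*n_A*n_B*(2*n_A*n_B - n_A - n_B) / ((n_A+n_B)^2 * (n_A+n_B-1)) = 2000/900 = 2.2222.
        SD[R] = 1.4907.
Step 4: Continuity-corrected z = (R + 0.5 - E[R]) / SD[R] = (4 + 0.5 - 6.0000) / 1.4907 = -1.0062.
Step 5: Two-sided p-value via normal approximation = 2*(1 - Phi(|z|)) = 0.314305.
Step 6: alpha = 0.05. fail to reject H0.

R = 4, z = -1.0062, p = 0.314305, fail to reject H0.


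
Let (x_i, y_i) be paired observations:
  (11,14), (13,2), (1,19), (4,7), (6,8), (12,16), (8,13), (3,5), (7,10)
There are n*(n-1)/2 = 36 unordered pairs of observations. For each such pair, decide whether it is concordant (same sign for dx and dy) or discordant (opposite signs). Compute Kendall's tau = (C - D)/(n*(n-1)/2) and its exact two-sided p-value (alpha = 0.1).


Step 1: Enumerate the 36 unordered pairs (i,j) with i<j and classify each by sign(x_j-x_i) * sign(y_j-y_i).
  (1,2):dx=+2,dy=-12->D; (1,3):dx=-10,dy=+5->D; (1,4):dx=-7,dy=-7->C; (1,5):dx=-5,dy=-6->C
  (1,6):dx=+1,dy=+2->C; (1,7):dx=-3,dy=-1->C; (1,8):dx=-8,dy=-9->C; (1,9):dx=-4,dy=-4->C
  (2,3):dx=-12,dy=+17->D; (2,4):dx=-9,dy=+5->D; (2,5):dx=-7,dy=+6->D; (2,6):dx=-1,dy=+14->D
  (2,7):dx=-5,dy=+11->D; (2,8):dx=-10,dy=+3->D; (2,9):dx=-6,dy=+8->D; (3,4):dx=+3,dy=-12->D
  (3,5):dx=+5,dy=-11->D; (3,6):dx=+11,dy=-3->D; (3,7):dx=+7,dy=-6->D; (3,8):dx=+2,dy=-14->D
  (3,9):dx=+6,dy=-9->D; (4,5):dx=+2,dy=+1->C; (4,6):dx=+8,dy=+9->C; (4,7):dx=+4,dy=+6->C
  (4,8):dx=-1,dy=-2->C; (4,9):dx=+3,dy=+3->C; (5,6):dx=+6,dy=+8->C; (5,7):dx=+2,dy=+5->C
  (5,8):dx=-3,dy=-3->C; (5,9):dx=+1,dy=+2->C; (6,7):dx=-4,dy=-3->C; (6,8):dx=-9,dy=-11->C
  (6,9):dx=-5,dy=-6->C; (7,8):dx=-5,dy=-8->C; (7,9):dx=-1,dy=-3->C; (8,9):dx=+4,dy=+5->C
Step 2: C = 21, D = 15, total pairs = 36.
Step 3: tau = (C - D)/(n(n-1)/2) = (21 - 15)/36 = 0.166667.
Step 4: Exact two-sided p-value (enumerate n! = 362880 permutations of y under H0): p = 0.612202.
Step 5: alpha = 0.1. fail to reject H0.

tau_b = 0.1667 (C=21, D=15), p = 0.612202, fail to reject H0.


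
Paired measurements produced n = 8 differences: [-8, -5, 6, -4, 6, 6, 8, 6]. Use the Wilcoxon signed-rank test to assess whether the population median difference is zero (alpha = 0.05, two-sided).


Step 1: Drop any zero differences (none here) and take |d_i|.
|d| = [8, 5, 6, 4, 6, 6, 8, 6]
Step 2: Midrank |d_i| (ties get averaged ranks).
ranks: |8|->7.5, |5|->2, |6|->4.5, |4|->1, |6|->4.5, |6|->4.5, |8|->7.5, |6|->4.5
Step 3: Attach original signs; sum ranks with positive sign and with negative sign.
W+ = 4.5 + 4.5 + 4.5 + 7.5 + 4.5 = 25.5
W- = 7.5 + 2 + 1 = 10.5
(Check: W+ + W- = 36 should equal n(n+1)/2 = 36.)
Step 4: Test statistic W = min(W+, W-) = 10.5.
Step 5: Ties in |d|, so use the tie-corrected normal approximation.
        E[W] = n(n+1)/4 = 8*9/4 = 18.
        Tie groups: |d|=6 (t=4), |d|=8 (t=2); sum(t^3 - t) = 66.
        Var[W] = n(n+1)(2n+1)/24 - sum(t^3-t)/48 = 1224/24 - 66/48 = 49.625.
        z = (W - E[W]) / sqrt(Var[W]) = (10.5 - 18) / 7.0445 = -1.0647.
        Two-sided p = 2*Phi(z) = 0.287030.
Step 6: alpha = 0.05. fail to reject H0.

W+ = 25.5, W- = 10.5, W = min = 10.5, p = 0.287030, fail to reject H0.


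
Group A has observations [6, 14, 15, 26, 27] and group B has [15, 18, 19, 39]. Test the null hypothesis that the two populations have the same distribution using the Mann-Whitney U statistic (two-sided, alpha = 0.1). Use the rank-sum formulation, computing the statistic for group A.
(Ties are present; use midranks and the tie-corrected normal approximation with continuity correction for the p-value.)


Step 1: Combine and sort all 9 observations; assign midranks.
sorted (value, group): (6,X), (14,X), (15,X), (15,Y), (18,Y), (19,Y), (26,X), (27,X), (39,Y)
ranks: 6->1, 14->2, 15->3.5, 15->3.5, 18->5, 19->6, 26->7, 27->8, 39->9
Step 2: Rank sum for X: R1 = 1 + 2 + 3.5 + 7 + 8 = 21.5.
Step 3: U_X = R1 - n1(n1+1)/2 = 21.5 - 5*6/2 = 21.5 - 15 = 6.5.
       U_Y = n1*n2 - U_X = 20 - 6.5 = 13.5.
Step 4: Ties are present, so use the tie-corrected normal approximation (with continuity correction) for the p-value.
Step 5: p-value = 0.460558; compare to alpha = 0.1. fail to reject H0.

U_X = 6.5, p = 0.460558, fail to reject H0 at alpha = 0.1.


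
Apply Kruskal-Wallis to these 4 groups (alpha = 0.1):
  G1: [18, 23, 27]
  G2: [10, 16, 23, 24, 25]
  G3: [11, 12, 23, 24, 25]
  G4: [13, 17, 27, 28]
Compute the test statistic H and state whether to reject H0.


Step 1: Combine all N = 17 observations and assign midranks.
sorted (value, group, rank): (10,G2,1), (11,G3,2), (12,G3,3), (13,G4,4), (16,G2,5), (17,G4,6), (18,G1,7), (23,G1,9), (23,G2,9), (23,G3,9), (24,G2,11.5), (24,G3,11.5), (25,G2,13.5), (25,G3,13.5), (27,G1,15.5), (27,G4,15.5), (28,G4,17)
Step 2: Sum ranks within each group.
R_1 = 31.5 (n_1 = 3)
R_2 = 40 (n_2 = 5)
R_3 = 39 (n_3 = 5)
R_4 = 42.5 (n_4 = 4)
Step 3: H = 12/(N(N+1)) * sum(R_i^2/n_i) - 3(N+1)
     = 12/(17*18) * (31.5^2/3 + 40^2/5 + 39^2/5 + 42.5^2/4) - 3*18
     = 0.039216 * 1406.51 - 54
     = 1.157353.
Step 4: Ties present; correction factor C = 1 - 42/(17^3 - 17) = 0.991422. Corrected H = 1.157353 / 0.991422 = 1.167367.
Step 5: Under H0, H ~ chi^2(3); p-value = 0.760841.
Step 6: alpha = 0.1. fail to reject H0.

H = 1.1674, df = 3, p = 0.760841, fail to reject H0.


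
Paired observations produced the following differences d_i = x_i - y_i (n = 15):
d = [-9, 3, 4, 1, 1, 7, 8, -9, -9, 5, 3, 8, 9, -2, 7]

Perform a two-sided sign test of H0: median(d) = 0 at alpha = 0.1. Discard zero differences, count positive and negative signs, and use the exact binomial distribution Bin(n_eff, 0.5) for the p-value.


Step 1: Discard zero differences. Original n = 15; n_eff = number of nonzero differences = 15.
Nonzero differences (with sign): -9, +3, +4, +1, +1, +7, +8, -9, -9, +5, +3, +8, +9, -2, +7
Step 2: Count signs: positive = 11, negative = 4.
Step 3: Under H0: P(positive) = 0.5, so the number of positives S ~ Bin(15, 0.5).
Step 4: Two-sided exact p-value = sum of Bin(15,0.5) probabilities at or below the observed probability = 0.118469.
Step 5: alpha = 0.1. fail to reject H0.

n_eff = 15, pos = 11, neg = 4, p = 0.118469, fail to reject H0.


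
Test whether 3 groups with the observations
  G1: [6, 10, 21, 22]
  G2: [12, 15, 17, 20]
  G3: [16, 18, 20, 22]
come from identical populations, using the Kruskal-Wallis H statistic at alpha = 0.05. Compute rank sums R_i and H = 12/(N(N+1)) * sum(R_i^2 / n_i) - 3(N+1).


Step 1: Combine all N = 12 observations and assign midranks.
sorted (value, group, rank): (6,G1,1), (10,G1,2), (12,G2,3), (15,G2,4), (16,G3,5), (17,G2,6), (18,G3,7), (20,G2,8.5), (20,G3,8.5), (21,G1,10), (22,G1,11.5), (22,G3,11.5)
Step 2: Sum ranks within each group.
R_1 = 24.5 (n_1 = 4)
R_2 = 21.5 (n_2 = 4)
R_3 = 32 (n_3 = 4)
Step 3: H = 12/(N(N+1)) * sum(R_i^2/n_i) - 3(N+1)
     = 12/(12*13) * (24.5^2/4 + 21.5^2/4 + 32^2/4) - 3*13
     = 0.076923 * 521.625 - 39
     = 1.125000.
Step 4: Ties present; correction factor C = 1 - 12/(12^3 - 12) = 0.993007. Corrected H = 1.125000 / 0.993007 = 1.132923.
Step 5: Under H0, H ~ chi^2(2); p-value = 0.567530.
Step 6: alpha = 0.05. fail to reject H0.

H = 1.1329, df = 2, p = 0.567530, fail to reject H0.


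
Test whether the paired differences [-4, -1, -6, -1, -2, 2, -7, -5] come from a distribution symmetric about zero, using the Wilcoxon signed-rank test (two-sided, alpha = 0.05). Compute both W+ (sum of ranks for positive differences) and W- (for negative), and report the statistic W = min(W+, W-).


Step 1: Drop any zero differences (none here) and take |d_i|.
|d| = [4, 1, 6, 1, 2, 2, 7, 5]
Step 2: Midrank |d_i| (ties get averaged ranks).
ranks: |4|->5, |1|->1.5, |6|->7, |1|->1.5, |2|->3.5, |2|->3.5, |7|->8, |5|->6
Step 3: Attach original signs; sum ranks with positive sign and with negative sign.
W+ = 3.5 = 3.5
W- = 5 + 1.5 + 7 + 1.5 + 3.5 + 8 + 6 = 32.5
(Check: W+ + W- = 36 should equal n(n+1)/2 = 36.)
Step 4: Test statistic W = min(W+, W-) = 3.5.
Step 5: Ties in |d|, so use the tie-corrected normal approximation.
        E[W] = n(n+1)/4 = 8*9/4 = 18.
        Tie groups: |d|=1 (t=2), |d|=2 (t=2); sum(t^3 - t) = 12.
        Var[W] = n(n+1)(2n+1)/24 - sum(t^3-t)/48 = 1224/24 - 12/48 = 50.75.
        z = (W - E[W]) / sqrt(Var[W]) = (3.5 - 18) / 7.1239 = -2.0354.
        Two-sided p = 2*Phi(z) = 0.041811.
Step 6: alpha = 0.05. reject H0.

W+ = 3.5, W- = 32.5, W = min = 3.5, p = 0.041811, reject H0.


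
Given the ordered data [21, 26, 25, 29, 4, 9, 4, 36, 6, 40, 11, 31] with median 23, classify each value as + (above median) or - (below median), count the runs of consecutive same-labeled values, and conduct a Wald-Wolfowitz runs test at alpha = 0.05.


Step 1: Compute median = 23; label A = above, B = below.
Labels in order: BAAABBBABABA  (n_A = 6, n_B = 6)
Step 2: Count runs R = 8.
Step 3: Under H0 (random ordering), E[R] = 2*n_A*n_B/(n_A+n_B) + 1 = 2*6*6/12 + 1 = 7.0000.
        Var[R] = 2*n_A*n_B*(2*n_A*n_B - n_A - n_B) / ((n_A+n_B)^2 * (n_A+n_B-1)) = 4320/1584 = 2.7273.
        SD[R] = 1.6514.
Step 4: Continuity-corrected z = (R - 0.5 - E[R]) / SD[R] = (8 - 0.5 - 7.0000) / 1.6514 = 0.3028.
Step 5: Two-sided p-value via normal approximation = 2*(1 - Phi(|z|)) = 0.762069.
Step 6: alpha = 0.05. fail to reject H0.

R = 8, z = 0.3028, p = 0.762069, fail to reject H0.


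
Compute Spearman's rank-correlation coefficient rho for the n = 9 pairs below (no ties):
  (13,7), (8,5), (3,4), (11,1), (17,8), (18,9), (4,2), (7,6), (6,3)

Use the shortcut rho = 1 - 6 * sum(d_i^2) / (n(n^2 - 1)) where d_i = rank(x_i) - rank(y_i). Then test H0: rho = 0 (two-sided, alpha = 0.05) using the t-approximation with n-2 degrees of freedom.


Step 1: Rank x and y separately (midranks; no ties here).
rank(x): 13->7, 8->5, 3->1, 11->6, 17->8, 18->9, 4->2, 7->4, 6->3
rank(y): 7->7, 5->5, 4->4, 1->1, 8->8, 9->9, 2->2, 6->6, 3->3
Step 2: d_i = R_x(i) - R_y(i); compute d_i^2.
  (7-7)^2=0, (5-5)^2=0, (1-4)^2=9, (6-1)^2=25, (8-8)^2=0, (9-9)^2=0, (2-2)^2=0, (4-6)^2=4, (3-3)^2=0
sum(d^2) = 38.
Step 3: rho = 1 - 6*38 / (9*(9^2 - 1)) = 1 - 228/720 = 0.683333.
Step 4: Under H0, t = rho * sqrt((n-2)/(1-rho^2)) = 2.4763 ~ t(7).
Step 5: Two-sided p-value from the t-distribution with 7 df = 0.042442.
Step 6: alpha = 0.05. reject H0.

rho = 0.6833, p = 0.042442, reject H0 at alpha = 0.05.


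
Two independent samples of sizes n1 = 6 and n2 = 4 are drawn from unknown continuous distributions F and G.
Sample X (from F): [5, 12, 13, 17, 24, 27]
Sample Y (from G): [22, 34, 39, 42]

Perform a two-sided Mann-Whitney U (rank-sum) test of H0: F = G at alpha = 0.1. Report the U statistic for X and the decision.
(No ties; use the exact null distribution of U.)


Step 1: Combine and sort all 10 observations; assign midranks.
sorted (value, group): (5,X), (12,X), (13,X), (17,X), (22,Y), (24,X), (27,X), (34,Y), (39,Y), (42,Y)
ranks: 5->1, 12->2, 13->3, 17->4, 22->5, 24->6, 27->7, 34->8, 39->9, 42->10
Step 2: Rank sum for X: R1 = 1 + 2 + 3 + 4 + 6 + 7 = 23.
Step 3: U_X = R1 - n1(n1+1)/2 = 23 - 6*7/2 = 23 - 21 = 2.
       U_Y = n1*n2 - U_X = 24 - 2 = 22.
Step 4: No ties, so the exact null distribution of U (based on enumerating the C(10,6) = 210 equally likely rank assignments) gives the two-sided p-value.
Step 5: p-value = 0.038095; compare to alpha = 0.1. reject H0.

U_X = 2, p = 0.038095, reject H0 at alpha = 0.1.


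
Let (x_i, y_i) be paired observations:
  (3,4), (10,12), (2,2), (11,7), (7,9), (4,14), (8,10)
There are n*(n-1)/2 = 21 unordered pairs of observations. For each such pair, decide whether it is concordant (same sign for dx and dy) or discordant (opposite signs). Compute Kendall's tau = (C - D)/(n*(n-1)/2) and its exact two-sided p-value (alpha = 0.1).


Step 1: Enumerate the 21 unordered pairs (i,j) with i<j and classify each by sign(x_j-x_i) * sign(y_j-y_i).
  (1,2):dx=+7,dy=+8->C; (1,3):dx=-1,dy=-2->C; (1,4):dx=+8,dy=+3->C; (1,5):dx=+4,dy=+5->C
  (1,6):dx=+1,dy=+10->C; (1,7):dx=+5,dy=+6->C; (2,3):dx=-8,dy=-10->C; (2,4):dx=+1,dy=-5->D
  (2,5):dx=-3,dy=-3->C; (2,6):dx=-6,dy=+2->D; (2,7):dx=-2,dy=-2->C; (3,4):dx=+9,dy=+5->C
  (3,5):dx=+5,dy=+7->C; (3,6):dx=+2,dy=+12->C; (3,7):dx=+6,dy=+8->C; (4,5):dx=-4,dy=+2->D
  (4,6):dx=-7,dy=+7->D; (4,7):dx=-3,dy=+3->D; (5,6):dx=-3,dy=+5->D; (5,7):dx=+1,dy=+1->C
  (6,7):dx=+4,dy=-4->D
Step 2: C = 14, D = 7, total pairs = 21.
Step 3: tau = (C - D)/(n(n-1)/2) = (14 - 7)/21 = 0.333333.
Step 4: Exact two-sided p-value (enumerate n! = 5040 permutations of y under H0): p = 0.381349.
Step 5: alpha = 0.1. fail to reject H0.

tau_b = 0.3333 (C=14, D=7), p = 0.381349, fail to reject H0.


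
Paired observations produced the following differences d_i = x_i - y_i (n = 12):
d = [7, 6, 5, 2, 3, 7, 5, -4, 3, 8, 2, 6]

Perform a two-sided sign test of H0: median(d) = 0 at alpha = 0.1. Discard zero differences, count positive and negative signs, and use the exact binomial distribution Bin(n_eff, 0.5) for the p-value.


Step 1: Discard zero differences. Original n = 12; n_eff = number of nonzero differences = 12.
Nonzero differences (with sign): +7, +6, +5, +2, +3, +7, +5, -4, +3, +8, +2, +6
Step 2: Count signs: positive = 11, negative = 1.
Step 3: Under H0: P(positive) = 0.5, so the number of positives S ~ Bin(12, 0.5).
Step 4: Two-sided exact p-value = sum of Bin(12,0.5) probabilities at or below the observed probability = 0.006348.
Step 5: alpha = 0.1. reject H0.

n_eff = 12, pos = 11, neg = 1, p = 0.006348, reject H0.


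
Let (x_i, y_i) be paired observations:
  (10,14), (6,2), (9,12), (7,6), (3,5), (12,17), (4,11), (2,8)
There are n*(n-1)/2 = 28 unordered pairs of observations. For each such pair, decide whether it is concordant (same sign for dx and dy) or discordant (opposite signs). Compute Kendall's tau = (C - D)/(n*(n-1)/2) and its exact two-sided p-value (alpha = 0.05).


Step 1: Enumerate the 28 unordered pairs (i,j) with i<j and classify each by sign(x_j-x_i) * sign(y_j-y_i).
  (1,2):dx=-4,dy=-12->C; (1,3):dx=-1,dy=-2->C; (1,4):dx=-3,dy=-8->C; (1,5):dx=-7,dy=-9->C
  (1,6):dx=+2,dy=+3->C; (1,7):dx=-6,dy=-3->C; (1,8):dx=-8,dy=-6->C; (2,3):dx=+3,dy=+10->C
  (2,4):dx=+1,dy=+4->C; (2,5):dx=-3,dy=+3->D; (2,6):dx=+6,dy=+15->C; (2,7):dx=-2,dy=+9->D
  (2,8):dx=-4,dy=+6->D; (3,4):dx=-2,dy=-6->C; (3,5):dx=-6,dy=-7->C; (3,6):dx=+3,dy=+5->C
  (3,7):dx=-5,dy=-1->C; (3,8):dx=-7,dy=-4->C; (4,5):dx=-4,dy=-1->C; (4,6):dx=+5,dy=+11->C
  (4,7):dx=-3,dy=+5->D; (4,8):dx=-5,dy=+2->D; (5,6):dx=+9,dy=+12->C; (5,7):dx=+1,dy=+6->C
  (5,8):dx=-1,dy=+3->D; (6,7):dx=-8,dy=-6->C; (6,8):dx=-10,dy=-9->C; (7,8):dx=-2,dy=-3->C
Step 2: C = 22, D = 6, total pairs = 28.
Step 3: tau = (C - D)/(n(n-1)/2) = (22 - 6)/28 = 0.571429.
Step 4: Exact two-sided p-value (enumerate n! = 40320 permutations of y under H0): p = 0.061012.
Step 5: alpha = 0.05. fail to reject H0.

tau_b = 0.5714 (C=22, D=6), p = 0.061012, fail to reject H0.


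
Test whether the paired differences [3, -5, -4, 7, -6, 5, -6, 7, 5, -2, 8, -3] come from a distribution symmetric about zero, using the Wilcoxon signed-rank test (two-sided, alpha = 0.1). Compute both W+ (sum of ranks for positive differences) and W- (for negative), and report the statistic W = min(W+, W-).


Step 1: Drop any zero differences (none here) and take |d_i|.
|d| = [3, 5, 4, 7, 6, 5, 6, 7, 5, 2, 8, 3]
Step 2: Midrank |d_i| (ties get averaged ranks).
ranks: |3|->2.5, |5|->6, |4|->4, |7|->10.5, |6|->8.5, |5|->6, |6|->8.5, |7|->10.5, |5|->6, |2|->1, |8|->12, |3|->2.5
Step 3: Attach original signs; sum ranks with positive sign and with negative sign.
W+ = 2.5 + 10.5 + 6 + 10.5 + 6 + 12 = 47.5
W- = 6 + 4 + 8.5 + 8.5 + 1 + 2.5 = 30.5
(Check: W+ + W- = 78 should equal n(n+1)/2 = 78.)
Step 4: Test statistic W = min(W+, W-) = 30.5.
Step 5: Ties in |d|, so use the tie-corrected normal approximation.
        E[W] = n(n+1)/4 = 12*13/4 = 39.
        Tie groups: |d|=3 (t=2), |d|=5 (t=3), |d|=6 (t=2), |d|=7 (t=2); sum(t^3 - t) = 42.
        Var[W] = n(n+1)(2n+1)/24 - sum(t^3-t)/48 = 3900/24 - 42/48 = 161.625.
        z = (W - E[W]) / sqrt(Var[W]) = (30.5 - 39) / 12.7132 = -0.6686.
        Two-sided p = 2*Phi(z) = 0.503752.
Step 6: alpha = 0.1. fail to reject H0.

W+ = 47.5, W- = 30.5, W = min = 30.5, p = 0.503752, fail to reject H0.


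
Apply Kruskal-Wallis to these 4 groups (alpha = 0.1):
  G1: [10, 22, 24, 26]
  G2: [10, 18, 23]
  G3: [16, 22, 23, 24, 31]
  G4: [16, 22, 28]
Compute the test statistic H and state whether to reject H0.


Step 1: Combine all N = 15 observations and assign midranks.
sorted (value, group, rank): (10,G1,1.5), (10,G2,1.5), (16,G3,3.5), (16,G4,3.5), (18,G2,5), (22,G1,7), (22,G3,7), (22,G4,7), (23,G2,9.5), (23,G3,9.5), (24,G1,11.5), (24,G3,11.5), (26,G1,13), (28,G4,14), (31,G3,15)
Step 2: Sum ranks within each group.
R_1 = 33 (n_1 = 4)
R_2 = 16 (n_2 = 3)
R_3 = 46.5 (n_3 = 5)
R_4 = 24.5 (n_4 = 3)
Step 3: H = 12/(N(N+1)) * sum(R_i^2/n_i) - 3(N+1)
     = 12/(15*16) * (33^2/4 + 16^2/3 + 46.5^2/5 + 24.5^2/3) - 3*16
     = 0.050000 * 990.117 - 48
     = 1.505833.
Step 4: Ties present; correction factor C = 1 - 48/(15^3 - 15) = 0.985714. Corrected H = 1.505833 / 0.985714 = 1.527657.
Step 5: Under H0, H ~ chi^2(3); p-value = 0.675902.
Step 6: alpha = 0.1. fail to reject H0.

H = 1.5277, df = 3, p = 0.675902, fail to reject H0.


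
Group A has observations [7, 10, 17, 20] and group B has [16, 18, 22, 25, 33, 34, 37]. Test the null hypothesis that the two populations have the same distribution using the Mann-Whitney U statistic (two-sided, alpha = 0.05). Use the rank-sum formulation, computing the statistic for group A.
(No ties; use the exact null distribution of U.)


Step 1: Combine and sort all 11 observations; assign midranks.
sorted (value, group): (7,X), (10,X), (16,Y), (17,X), (18,Y), (20,X), (22,Y), (25,Y), (33,Y), (34,Y), (37,Y)
ranks: 7->1, 10->2, 16->3, 17->4, 18->5, 20->6, 22->7, 25->8, 33->9, 34->10, 37->11
Step 2: Rank sum for X: R1 = 1 + 2 + 4 + 6 = 13.
Step 3: U_X = R1 - n1(n1+1)/2 = 13 - 4*5/2 = 13 - 10 = 3.
       U_Y = n1*n2 - U_X = 28 - 3 = 25.
Step 4: No ties, so the exact null distribution of U (based on enumerating the C(11,4) = 330 equally likely rank assignments) gives the two-sided p-value.
Step 5: p-value = 0.042424; compare to alpha = 0.05. reject H0.

U_X = 3, p = 0.042424, reject H0 at alpha = 0.05.


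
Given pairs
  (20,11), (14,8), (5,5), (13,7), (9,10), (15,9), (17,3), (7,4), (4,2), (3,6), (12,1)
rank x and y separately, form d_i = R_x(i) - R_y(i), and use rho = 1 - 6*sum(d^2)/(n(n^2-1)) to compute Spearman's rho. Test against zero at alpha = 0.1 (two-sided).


Step 1: Rank x and y separately (midranks; no ties here).
rank(x): 20->11, 14->8, 5->3, 13->7, 9->5, 15->9, 17->10, 7->4, 4->2, 3->1, 12->6
rank(y): 11->11, 8->8, 5->5, 7->7, 10->10, 9->9, 3->3, 4->4, 2->2, 6->6, 1->1
Step 2: d_i = R_x(i) - R_y(i); compute d_i^2.
  (11-11)^2=0, (8-8)^2=0, (3-5)^2=4, (7-7)^2=0, (5-10)^2=25, (9-9)^2=0, (10-3)^2=49, (4-4)^2=0, (2-2)^2=0, (1-6)^2=25, (6-1)^2=25
sum(d^2) = 128.
Step 3: rho = 1 - 6*128 / (11*(11^2 - 1)) = 1 - 768/1320 = 0.418182.
Step 4: Under H0, t = rho * sqrt((n-2)/(1-rho^2)) = 1.3811 ~ t(9).
Step 5: Two-sided p-value from the t-distribution with 9 df = 0.200570.
Step 6: alpha = 0.1. fail to reject H0.

rho = 0.4182, p = 0.200570, fail to reject H0 at alpha = 0.1.


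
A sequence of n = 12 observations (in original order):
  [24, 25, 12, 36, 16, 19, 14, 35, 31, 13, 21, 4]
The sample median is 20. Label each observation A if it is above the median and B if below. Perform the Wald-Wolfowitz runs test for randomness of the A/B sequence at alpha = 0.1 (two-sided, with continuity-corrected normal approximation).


Step 1: Compute median = 20; label A = above, B = below.
Labels in order: AABABBBAABAB  (n_A = 6, n_B = 6)
Step 2: Count runs R = 8.
Step 3: Under H0 (random ordering), E[R] = 2*n_A*n_B/(n_A+n_B) + 1 = 2*6*6/12 + 1 = 7.0000.
        Var[R] = 2*n_A*n_B*(2*n_A*n_B - n_A - n_B) / ((n_A+n_B)^2 * (n_A+n_B-1)) = 4320/1584 = 2.7273.
        SD[R] = 1.6514.
Step 4: Continuity-corrected z = (R - 0.5 - E[R]) / SD[R] = (8 - 0.5 - 7.0000) / 1.6514 = 0.3028.
Step 5: Two-sided p-value via normal approximation = 2*(1 - Phi(|z|)) = 0.762069.
Step 6: alpha = 0.1. fail to reject H0.

R = 8, z = 0.3028, p = 0.762069, fail to reject H0.


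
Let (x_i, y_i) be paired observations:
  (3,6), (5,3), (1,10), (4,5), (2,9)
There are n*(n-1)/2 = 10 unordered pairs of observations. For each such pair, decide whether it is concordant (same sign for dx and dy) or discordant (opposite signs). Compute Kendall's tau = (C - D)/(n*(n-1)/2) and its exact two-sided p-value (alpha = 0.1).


Step 1: Enumerate the 10 unordered pairs (i,j) with i<j and classify each by sign(x_j-x_i) * sign(y_j-y_i).
  (1,2):dx=+2,dy=-3->D; (1,3):dx=-2,dy=+4->D; (1,4):dx=+1,dy=-1->D; (1,5):dx=-1,dy=+3->D
  (2,3):dx=-4,dy=+7->D; (2,4):dx=-1,dy=+2->D; (2,5):dx=-3,dy=+6->D; (3,4):dx=+3,dy=-5->D
  (3,5):dx=+1,dy=-1->D; (4,5):dx=-2,dy=+4->D
Step 2: C = 0, D = 10, total pairs = 10.
Step 3: tau = (C - D)/(n(n-1)/2) = (0 - 10)/10 = -1.000000.
Step 4: Exact two-sided p-value (enumerate n! = 120 permutations of y under H0): p = 0.016667.
Step 5: alpha = 0.1. reject H0.

tau_b = -1.0000 (C=0, D=10), p = 0.016667, reject H0.


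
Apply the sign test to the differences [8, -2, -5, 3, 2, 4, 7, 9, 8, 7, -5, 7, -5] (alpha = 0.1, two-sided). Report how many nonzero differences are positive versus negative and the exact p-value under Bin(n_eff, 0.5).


Step 1: Discard zero differences. Original n = 13; n_eff = number of nonzero differences = 13.
Nonzero differences (with sign): +8, -2, -5, +3, +2, +4, +7, +9, +8, +7, -5, +7, -5
Step 2: Count signs: positive = 9, negative = 4.
Step 3: Under H0: P(positive) = 0.5, so the number of positives S ~ Bin(13, 0.5).
Step 4: Two-sided exact p-value = sum of Bin(13,0.5) probabilities at or below the observed probability = 0.266846.
Step 5: alpha = 0.1. fail to reject H0.

n_eff = 13, pos = 9, neg = 4, p = 0.266846, fail to reject H0.


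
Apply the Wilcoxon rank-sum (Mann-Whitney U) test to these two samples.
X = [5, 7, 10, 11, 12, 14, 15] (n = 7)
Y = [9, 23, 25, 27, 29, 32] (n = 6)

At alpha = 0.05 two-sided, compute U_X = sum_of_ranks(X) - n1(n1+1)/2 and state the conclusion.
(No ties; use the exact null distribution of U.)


Step 1: Combine and sort all 13 observations; assign midranks.
sorted (value, group): (5,X), (7,X), (9,Y), (10,X), (11,X), (12,X), (14,X), (15,X), (23,Y), (25,Y), (27,Y), (29,Y), (32,Y)
ranks: 5->1, 7->2, 9->3, 10->4, 11->5, 12->6, 14->7, 15->8, 23->9, 25->10, 27->11, 29->12, 32->13
Step 2: Rank sum for X: R1 = 1 + 2 + 4 + 5 + 6 + 7 + 8 = 33.
Step 3: U_X = R1 - n1(n1+1)/2 = 33 - 7*8/2 = 33 - 28 = 5.
       U_Y = n1*n2 - U_X = 42 - 5 = 37.
Step 4: No ties, so the exact null distribution of U (based on enumerating the C(13,7) = 1716 equally likely rank assignments) gives the two-sided p-value.
Step 5: p-value = 0.022145; compare to alpha = 0.05. reject H0.

U_X = 5, p = 0.022145, reject H0 at alpha = 0.05.


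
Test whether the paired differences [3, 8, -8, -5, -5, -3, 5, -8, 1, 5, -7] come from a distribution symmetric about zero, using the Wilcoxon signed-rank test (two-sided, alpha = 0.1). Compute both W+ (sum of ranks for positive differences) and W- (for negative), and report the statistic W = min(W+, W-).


Step 1: Drop any zero differences (none here) and take |d_i|.
|d| = [3, 8, 8, 5, 5, 3, 5, 8, 1, 5, 7]
Step 2: Midrank |d_i| (ties get averaged ranks).
ranks: |3|->2.5, |8|->10, |8|->10, |5|->5.5, |5|->5.5, |3|->2.5, |5|->5.5, |8|->10, |1|->1, |5|->5.5, |7|->8
Step 3: Attach original signs; sum ranks with positive sign and with negative sign.
W+ = 2.5 + 10 + 5.5 + 1 + 5.5 = 24.5
W- = 10 + 5.5 + 5.5 + 2.5 + 10 + 8 = 41.5
(Check: W+ + W- = 66 should equal n(n+1)/2 = 66.)
Step 4: Test statistic W = min(W+, W-) = 24.5.
Step 5: Ties in |d|, so use the tie-corrected normal approximation.
        E[W] = n(n+1)/4 = 11*12/4 = 33.
        Tie groups: |d|=3 (t=2), |d|=5 (t=4), |d|=8 (t=3); sum(t^3 - t) = 90.
        Var[W] = n(n+1)(2n+1)/24 - sum(t^3-t)/48 = 3036/24 - 90/48 = 124.625.
        z = (W - E[W]) / sqrt(Var[W]) = (24.5 - 33) / 11.1636 = -0.7614.
        Two-sided p = 2*Phi(z) = 0.446415.
Step 6: alpha = 0.1. fail to reject H0.

W+ = 24.5, W- = 41.5, W = min = 24.5, p = 0.446415, fail to reject H0.


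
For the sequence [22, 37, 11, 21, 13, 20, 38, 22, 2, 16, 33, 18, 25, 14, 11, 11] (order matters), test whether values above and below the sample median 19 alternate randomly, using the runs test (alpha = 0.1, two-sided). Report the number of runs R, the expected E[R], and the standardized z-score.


Step 1: Compute median = 19; label A = above, B = below.
Labels in order: AABABAAABBABABBB  (n_A = 8, n_B = 8)
Step 2: Count runs R = 10.
Step 3: Under H0 (random ordering), E[R] = 2*n_A*n_B/(n_A+n_B) + 1 = 2*8*8/16 + 1 = 9.0000.
        Var[R] = 2*n_A*n_B*(2*n_A*n_B - n_A - n_B) / ((n_A+n_B)^2 * (n_A+n_B-1)) = 14336/3840 = 3.7333.
        SD[R] = 1.9322.
Step 4: Continuity-corrected z = (R - 0.5 - E[R]) / SD[R] = (10 - 0.5 - 9.0000) / 1.9322 = 0.2588.
Step 5: Two-sided p-value via normal approximation = 2*(1 - Phi(|z|)) = 0.795809.
Step 6: alpha = 0.1. fail to reject H0.

R = 10, z = 0.2588, p = 0.795809, fail to reject H0.


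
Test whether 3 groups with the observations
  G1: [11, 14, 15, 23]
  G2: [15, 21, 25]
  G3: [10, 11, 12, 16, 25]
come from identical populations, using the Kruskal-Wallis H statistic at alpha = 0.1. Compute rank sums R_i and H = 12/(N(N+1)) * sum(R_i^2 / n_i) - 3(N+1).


Step 1: Combine all N = 12 observations and assign midranks.
sorted (value, group, rank): (10,G3,1), (11,G1,2.5), (11,G3,2.5), (12,G3,4), (14,G1,5), (15,G1,6.5), (15,G2,6.5), (16,G3,8), (21,G2,9), (23,G1,10), (25,G2,11.5), (25,G3,11.5)
Step 2: Sum ranks within each group.
R_1 = 24 (n_1 = 4)
R_2 = 27 (n_2 = 3)
R_3 = 27 (n_3 = 5)
Step 3: H = 12/(N(N+1)) * sum(R_i^2/n_i) - 3(N+1)
     = 12/(12*13) * (24^2/4 + 27^2/3 + 27^2/5) - 3*13
     = 0.076923 * 532.8 - 39
     = 1.984615.
Step 4: Ties present; correction factor C = 1 - 18/(12^3 - 12) = 0.989510. Corrected H = 1.984615 / 0.989510 = 2.005654.
Step 5: Under H0, H ~ chi^2(2); p-value = 0.366841.
Step 6: alpha = 0.1. fail to reject H0.

H = 2.0057, df = 2, p = 0.366841, fail to reject H0.


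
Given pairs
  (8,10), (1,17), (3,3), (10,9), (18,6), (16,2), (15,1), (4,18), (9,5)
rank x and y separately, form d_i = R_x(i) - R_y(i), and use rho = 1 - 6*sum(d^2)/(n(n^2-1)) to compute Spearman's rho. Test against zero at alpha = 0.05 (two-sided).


Step 1: Rank x and y separately (midranks; no ties here).
rank(x): 8->4, 1->1, 3->2, 10->6, 18->9, 16->8, 15->7, 4->3, 9->5
rank(y): 10->7, 17->8, 3->3, 9->6, 6->5, 2->2, 1->1, 18->9, 5->4
Step 2: d_i = R_x(i) - R_y(i); compute d_i^2.
  (4-7)^2=9, (1-8)^2=49, (2-3)^2=1, (6-6)^2=0, (9-5)^2=16, (8-2)^2=36, (7-1)^2=36, (3-9)^2=36, (5-4)^2=1
sum(d^2) = 184.
Step 3: rho = 1 - 6*184 / (9*(9^2 - 1)) = 1 - 1104/720 = -0.533333.
Step 4: Under H0, t = rho * sqrt((n-2)/(1-rho^2)) = -1.6681 ~ t(7).
Step 5: Two-sided p-value from the t-distribution with 7 df = 0.139227.
Step 6: alpha = 0.05. fail to reject H0.

rho = -0.5333, p = 0.139227, fail to reject H0 at alpha = 0.05.


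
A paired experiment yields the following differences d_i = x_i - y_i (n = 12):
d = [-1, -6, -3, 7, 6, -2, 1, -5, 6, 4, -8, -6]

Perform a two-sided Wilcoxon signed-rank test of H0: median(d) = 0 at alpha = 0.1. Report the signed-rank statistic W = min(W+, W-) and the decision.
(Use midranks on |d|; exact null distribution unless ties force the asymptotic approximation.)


Step 1: Drop any zero differences (none here) and take |d_i|.
|d| = [1, 6, 3, 7, 6, 2, 1, 5, 6, 4, 8, 6]
Step 2: Midrank |d_i| (ties get averaged ranks).
ranks: |1|->1.5, |6|->8.5, |3|->4, |7|->11, |6|->8.5, |2|->3, |1|->1.5, |5|->6, |6|->8.5, |4|->5, |8|->12, |6|->8.5
Step 3: Attach original signs; sum ranks with positive sign and with negative sign.
W+ = 11 + 8.5 + 1.5 + 8.5 + 5 = 34.5
W- = 1.5 + 8.5 + 4 + 3 + 6 + 12 + 8.5 = 43.5
(Check: W+ + W- = 78 should equal n(n+1)/2 = 78.)
Step 4: Test statistic W = min(W+, W-) = 34.5.
Step 5: Ties in |d|, so use the tie-corrected normal approximation.
        E[W] = n(n+1)/4 = 12*13/4 = 39.
        Tie groups: |d|=1 (t=2), |d|=6 (t=4); sum(t^3 - t) = 66.
        Var[W] = n(n+1)(2n+1)/24 - sum(t^3-t)/48 = 3900/24 - 66/48 = 161.125.
        z = (W - E[W]) / sqrt(Var[W]) = (34.5 - 39) / 12.6935 = -0.3545.
        Two-sided p = 2*Phi(z) = 0.722955.
Step 6: alpha = 0.1. fail to reject H0.

W+ = 34.5, W- = 43.5, W = min = 34.5, p = 0.722955, fail to reject H0.


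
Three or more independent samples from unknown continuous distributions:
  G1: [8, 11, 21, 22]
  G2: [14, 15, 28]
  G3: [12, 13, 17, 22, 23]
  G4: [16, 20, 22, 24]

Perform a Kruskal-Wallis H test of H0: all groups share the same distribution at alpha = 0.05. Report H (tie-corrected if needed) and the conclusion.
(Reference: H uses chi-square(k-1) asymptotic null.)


Step 1: Combine all N = 16 observations and assign midranks.
sorted (value, group, rank): (8,G1,1), (11,G1,2), (12,G3,3), (13,G3,4), (14,G2,5), (15,G2,6), (16,G4,7), (17,G3,8), (20,G4,9), (21,G1,10), (22,G1,12), (22,G3,12), (22,G4,12), (23,G3,14), (24,G4,15), (28,G2,16)
Step 2: Sum ranks within each group.
R_1 = 25 (n_1 = 4)
R_2 = 27 (n_2 = 3)
R_3 = 41 (n_3 = 5)
R_4 = 43 (n_4 = 4)
Step 3: H = 12/(N(N+1)) * sum(R_i^2/n_i) - 3(N+1)
     = 12/(16*17) * (25^2/4 + 27^2/3 + 41^2/5 + 43^2/4) - 3*17
     = 0.044118 * 1197.7 - 51
     = 1.839706.
Step 4: Ties present; correction factor C = 1 - 24/(16^3 - 16) = 0.994118. Corrected H = 1.839706 / 0.994118 = 1.850592.
Step 5: Under H0, H ~ chi^2(3); p-value = 0.603988.
Step 6: alpha = 0.05. fail to reject H0.

H = 1.8506, df = 3, p = 0.603988, fail to reject H0.


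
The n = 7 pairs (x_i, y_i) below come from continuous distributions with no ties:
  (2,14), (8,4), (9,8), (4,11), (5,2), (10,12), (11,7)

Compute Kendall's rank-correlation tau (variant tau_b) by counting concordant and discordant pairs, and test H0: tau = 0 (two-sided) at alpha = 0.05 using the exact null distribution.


Step 1: Enumerate the 21 unordered pairs (i,j) with i<j and classify each by sign(x_j-x_i) * sign(y_j-y_i).
  (1,2):dx=+6,dy=-10->D; (1,3):dx=+7,dy=-6->D; (1,4):dx=+2,dy=-3->D; (1,5):dx=+3,dy=-12->D
  (1,6):dx=+8,dy=-2->D; (1,7):dx=+9,dy=-7->D; (2,3):dx=+1,dy=+4->C; (2,4):dx=-4,dy=+7->D
  (2,5):dx=-3,dy=-2->C; (2,6):dx=+2,dy=+8->C; (2,7):dx=+3,dy=+3->C; (3,4):dx=-5,dy=+3->D
  (3,5):dx=-4,dy=-6->C; (3,6):dx=+1,dy=+4->C; (3,7):dx=+2,dy=-1->D; (4,5):dx=+1,dy=-9->D
  (4,6):dx=+6,dy=+1->C; (4,7):dx=+7,dy=-4->D; (5,6):dx=+5,dy=+10->C; (5,7):dx=+6,dy=+5->C
  (6,7):dx=+1,dy=-5->D
Step 2: C = 9, D = 12, total pairs = 21.
Step 3: tau = (C - D)/(n(n-1)/2) = (9 - 12)/21 = -0.142857.
Step 4: Exact two-sided p-value (enumerate n! = 5040 permutations of y under H0): p = 0.772619.
Step 5: alpha = 0.05. fail to reject H0.

tau_b = -0.1429 (C=9, D=12), p = 0.772619, fail to reject H0.


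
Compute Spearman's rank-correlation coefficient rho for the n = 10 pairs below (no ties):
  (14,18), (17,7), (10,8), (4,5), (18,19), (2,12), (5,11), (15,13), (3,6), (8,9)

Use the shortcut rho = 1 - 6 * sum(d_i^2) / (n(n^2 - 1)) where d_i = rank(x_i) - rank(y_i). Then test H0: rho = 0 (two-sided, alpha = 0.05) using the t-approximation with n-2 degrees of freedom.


Step 1: Rank x and y separately (midranks; no ties here).
rank(x): 14->7, 17->9, 10->6, 4->3, 18->10, 2->1, 5->4, 15->8, 3->2, 8->5
rank(y): 18->9, 7->3, 8->4, 5->1, 19->10, 12->7, 11->6, 13->8, 6->2, 9->5
Step 2: d_i = R_x(i) - R_y(i); compute d_i^2.
  (7-9)^2=4, (9-3)^2=36, (6-4)^2=4, (3-1)^2=4, (10-10)^2=0, (1-7)^2=36, (4-6)^2=4, (8-8)^2=0, (2-2)^2=0, (5-5)^2=0
sum(d^2) = 88.
Step 3: rho = 1 - 6*88 / (10*(10^2 - 1)) = 1 - 528/990 = 0.466667.
Step 4: Under H0, t = rho * sqrt((n-2)/(1-rho^2)) = 1.4924 ~ t(8).
Step 5: Two-sided p-value from the t-distribution with 8 df = 0.173939.
Step 6: alpha = 0.05. fail to reject H0.

rho = 0.4667, p = 0.173939, fail to reject H0 at alpha = 0.05.


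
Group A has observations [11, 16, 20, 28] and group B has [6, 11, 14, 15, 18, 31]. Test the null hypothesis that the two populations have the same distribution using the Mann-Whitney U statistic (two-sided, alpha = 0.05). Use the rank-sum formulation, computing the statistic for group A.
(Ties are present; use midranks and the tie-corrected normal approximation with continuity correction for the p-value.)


Step 1: Combine and sort all 10 observations; assign midranks.
sorted (value, group): (6,Y), (11,X), (11,Y), (14,Y), (15,Y), (16,X), (18,Y), (20,X), (28,X), (31,Y)
ranks: 6->1, 11->2.5, 11->2.5, 14->4, 15->5, 16->6, 18->7, 20->8, 28->9, 31->10
Step 2: Rank sum for X: R1 = 2.5 + 6 + 8 + 9 = 25.5.
Step 3: U_X = R1 - n1(n1+1)/2 = 25.5 - 4*5/2 = 25.5 - 10 = 15.5.
       U_Y = n1*n2 - U_X = 24 - 15.5 = 8.5.
Step 4: Ties are present, so use the tie-corrected normal approximation (with continuity correction) for the p-value.
Step 5: p-value = 0.521166; compare to alpha = 0.05. fail to reject H0.

U_X = 15.5, p = 0.521166, fail to reject H0 at alpha = 0.05.


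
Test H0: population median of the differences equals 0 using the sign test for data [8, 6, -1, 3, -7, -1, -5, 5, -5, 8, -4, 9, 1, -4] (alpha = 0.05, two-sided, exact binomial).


Step 1: Discard zero differences. Original n = 14; n_eff = number of nonzero differences = 14.
Nonzero differences (with sign): +8, +6, -1, +3, -7, -1, -5, +5, -5, +8, -4, +9, +1, -4
Step 2: Count signs: positive = 7, negative = 7.
Step 3: Under H0: P(positive) = 0.5, so the number of positives S ~ Bin(14, 0.5).
Step 4: Two-sided exact p-value = sum of Bin(14,0.5) probabilities at or below the observed probability = 1.000000.
Step 5: alpha = 0.05. fail to reject H0.

n_eff = 14, pos = 7, neg = 7, p = 1.000000, fail to reject H0.
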